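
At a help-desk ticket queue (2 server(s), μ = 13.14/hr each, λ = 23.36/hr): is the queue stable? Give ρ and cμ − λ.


Total capacity cμ = 2·13.14 = 26.28/hr
ρ = λ/(cμ) = 23.36/26.28 = 0.8889
Stable ⇔ ρ < 1: YES
Spare capacity = cμ − λ = 26.28 − 23.36 = 2.92/hr

Final: ρ = 0.8889; stable; margin = 2.92/hr


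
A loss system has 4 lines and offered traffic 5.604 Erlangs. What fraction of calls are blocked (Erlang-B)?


B(c,a) = (a^c/c!) / Σ_{k=0}^{c} a^k/k!
a^4/4! = 41.094269
Σ terms (k=0..4): 1.00000 + 5.60400 + 15.70241 + 29.33210 + 41.09427 = 92.732776
B = 41.094269/92.732776 = 0.443147

Final: 0.443147


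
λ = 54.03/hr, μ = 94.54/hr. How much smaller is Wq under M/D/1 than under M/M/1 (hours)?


ρ = 54.03/94.54 = 0.5715
Wq(M/M/1) = ρ/(μ−λ) = 0.5715/40.51 = 0.01411 hr
Wq(M/D/1) = ρ/(2(μ−λ)) = 0.007054 hr
Savings = 0.01411 − 0.007054 = 0.007054 hr

Final: 0.007054 hr


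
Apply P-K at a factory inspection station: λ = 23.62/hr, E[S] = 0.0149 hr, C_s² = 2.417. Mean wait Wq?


ρ = λ·E[S] = 23.62·0.0149 = 0.3519
E[S²] = E[S]²(1+C_s²) = 0.0149²·(1+2.417) = 0.0007586
Wq = λ·E[S²]/(2(1−ρ)) = 23.62·0.0007586/(2·0.6481) = 0.01382 hr

Final: 0.01382 hr


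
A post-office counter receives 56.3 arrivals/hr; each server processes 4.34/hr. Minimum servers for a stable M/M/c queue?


Stability requires cμ > λ ⇔ c > λ/μ.
λ/μ = 56.3/4.34 = 12.9724
Minimum integer c = ⌊12.9724⌋ + 1 = 13
Check: 13·4.34 = 56.42 > 56.3, while 12·4.34 = 52.08 ≤ 56.3

Final: 13 servers


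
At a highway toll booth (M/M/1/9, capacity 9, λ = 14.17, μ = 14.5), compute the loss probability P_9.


ρ = λ/μ = 14.17/14.5 = 0.9772
P_K = (1−ρ)ρ^K/(1−ρ^(K+1)) = (0.02276·0.812862)/(1 − 0.794362)
= 0.018500/0.205638 = 0.089962

Final: 0.089962


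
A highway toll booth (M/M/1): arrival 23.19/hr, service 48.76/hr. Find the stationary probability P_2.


ρ = 23.19/48.76 = 0.4756
P_n = (1−ρ)·ρ^n = (1 − 0.4756)·0.4756^2 = 0.5244·0.226190 = 0.118615

Final: 0.118615


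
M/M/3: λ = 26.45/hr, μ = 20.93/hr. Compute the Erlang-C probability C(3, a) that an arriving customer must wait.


a = λ/μ = 1.2637; ρ = a/3 = 0.4212
P₀ = 0.274465 (from M/M/c formula)
C(c,a) = [a^c/(c!(1−ρ))]·P₀ = [2.01822/(6·0.5788)]·0.274465
= 0.58120·0.274465 = 0.159518

Final: 0.159518


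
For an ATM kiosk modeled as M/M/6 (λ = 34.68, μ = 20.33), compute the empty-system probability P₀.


a = λ/μ = 34.68/20.33 = 1.7059; ρ = a/c = 0.2843
Σ_{k=0}^{5} a^k/k! (terms k=0..5) = 1.00000 + 1.70585 + 1.45497 + 0.82732 + 0.35282 + 0.12037 = 5.46134
Tail: a^6/(6!(1−ρ)) = 24.64054/(720·0.7157) = 0.04782
P₀ = 1/(5.46134 + 0.04782) = 1/5.50915 = 0.181516

Final: 0.181516


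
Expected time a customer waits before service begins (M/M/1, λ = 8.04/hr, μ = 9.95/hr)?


ρ = 8.04/9.95 = 0.8080
Wq = ρ/(μ−λ) = 0.8080/(9.95 − 8.04) = 0.8080/1.91 = 0.4231 hr

Final: 0.4231 hr


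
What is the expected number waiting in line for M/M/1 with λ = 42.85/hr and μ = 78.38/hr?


ρ = 42.85/78.38 = 0.5467
Lq = ρ²/(1−ρ) = 0.2989/0.4533 = 0.6593

Final: 0.6593


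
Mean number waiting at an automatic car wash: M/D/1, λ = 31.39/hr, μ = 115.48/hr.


ρ = 31.39/115.48 = 0.2718
M/D/1: Lq = ρ²/(2(1−ρ)) = 0.07389/(2·0.7282) = 0.05073

Final: 0.05073


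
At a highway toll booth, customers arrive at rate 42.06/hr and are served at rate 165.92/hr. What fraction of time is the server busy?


ρ = λ/μ = 42.06/165.92 = 0.2535

Final: 0.2535


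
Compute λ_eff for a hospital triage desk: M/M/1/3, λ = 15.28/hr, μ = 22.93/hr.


ρ = 0.6664; P_K = (1−ρ)ρ^3/(1−ρ^4) = 0.122970
λ_eff = λ(1 − P_K) = 15.28·(1 − 0.122970) = 15.28·0.877030 = 13.4010 /hr

Final: 13.4010 /hr


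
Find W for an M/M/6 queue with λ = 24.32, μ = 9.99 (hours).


a = 2.4344; ρ = 0.4057; P₀ = 0.087224
Lq = P₀·a^c·ρ/(c!(1−ρ)²) = 0.02897
Wq = Lq/λ = 0.02897/24.32 = 0.001191 hr
W = Wq + 1/μ = 0.001191 + 0.10010 = 0.10129 hr

Final: 0.10129 hr


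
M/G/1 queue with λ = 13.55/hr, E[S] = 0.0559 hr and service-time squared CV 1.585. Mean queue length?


ρ = λ·E[S] = 13.55·0.0559 = 0.7574
Lq = ρ²(1+C_s²)/(2(1−ρ)) = 0.5737·(1+1.585)/(2·0.2426)
= 0.5737·2.5850/0.4851 = 3.05719

Final: 3.05719


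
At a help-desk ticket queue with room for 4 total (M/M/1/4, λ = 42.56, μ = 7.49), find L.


ρ = 42.56/7.49 = 5.6822
L = ρ[1 − (K+1)ρ^K + Kρ^(K+1)] / [(1−ρ)(1−ρ^(K+1))]
Numerator: 5.6822·(1 − 5·1042.507544 + 4·5923.781184) = 105028.232769
Denominator: (-4.6822)·(-5922.781184) = 27731.900685
L = 105028.232769/27731.900685 = 3.7873

Final: 3.7873


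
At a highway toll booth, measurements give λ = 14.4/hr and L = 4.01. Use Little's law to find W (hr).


W = L/λ = 4.01/14.4 = 0.2785 hr

Final: 0.2785 hr


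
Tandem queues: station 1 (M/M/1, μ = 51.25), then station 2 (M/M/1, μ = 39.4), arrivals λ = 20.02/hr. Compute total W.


Each node sees arrival rate λ = 20.02/hr (tandem ⇒ throughput preserved).
W₁ = 1/(μ₁−λ) = 1/(51.25−20.02) = 0.03202 hr
W₂ = 1/(μ₂−λ) = 1/(39.4−20.02) = 0.05160 hr
W_total = W₁ + W₂ = 0.03202 + 0.05160 = 0.08362 hr

Final: 0.08362 hr


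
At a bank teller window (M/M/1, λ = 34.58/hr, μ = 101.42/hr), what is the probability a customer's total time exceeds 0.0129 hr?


W ~ Exponential(μ−λ) for M/M/1.
μ − λ = 101.42 − 34.58 = 66.8400
P(W > t) = e^{−(μ−λ)t} = e^{−0.8622} = 0.422217

Final: 0.422217


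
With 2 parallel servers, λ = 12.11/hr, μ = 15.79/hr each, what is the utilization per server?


ρ = λ/(cμ) = 12.11/(2·15.79) = 12.11/31.58 = 0.3835

Final: 0.3835


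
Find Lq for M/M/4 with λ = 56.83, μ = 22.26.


a = λ/μ = 2.5530; ρ = a/4 = 0.6383
P₀ = 0.069068
Lq = P₀·a^c·ρ / (c!·(1−ρ)²) = 0.069068·42.48249·0.6383/(24·0.13086)
= 0.59629

Final: 0.59629


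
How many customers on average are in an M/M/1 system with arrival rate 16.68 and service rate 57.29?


ρ = λ/μ = 16.68/57.29 = 0.2912
L = ρ/(1−ρ) = 0.2912/(1 − 0.2912) = 0.2912/0.7088 = 0.4107

Final: 0.4107


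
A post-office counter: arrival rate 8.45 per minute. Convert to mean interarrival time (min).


Mean interarrival time = 1/λ = 1/8.45 minute = 0.11834 minute
In minutes: 0.11834 × 1 = 0.1183 min

Final: 0.1183 min


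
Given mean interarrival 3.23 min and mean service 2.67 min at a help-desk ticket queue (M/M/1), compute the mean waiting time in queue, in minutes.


λ = 60/3.23 = 18.5759 /hr
μ = 60/2.67 = 22.4719 /hr
ρ = λ/μ = 18.5759/22.4719 = 0.8266
Wq = ρ/(μ−λ) = 0.8266/(22.4719−18.5759) = 0.21217 hr
In minutes: 0.21217·60 = 12.730 min

Final: 12.730 min


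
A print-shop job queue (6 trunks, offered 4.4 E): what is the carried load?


B(6,4.4) = 0.146666 (Erlang-B)
Carried load = a(1 − B) = 4.4·(1 − 0.146666) = 4.4·0.853334 = 3.7547 E

Final: 3.7547 Erlangs


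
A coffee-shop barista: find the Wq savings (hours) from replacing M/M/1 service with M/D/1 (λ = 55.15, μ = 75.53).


ρ = 55.15/75.53 = 0.7302
Wq(M/M/1) = ρ/(μ−λ) = 0.7302/20.38 = 0.03583 hr
Wq(M/D/1) = ρ/(2(μ−λ)) = 0.01791 hr
Savings = 0.03583 − 0.01791 = 0.01791 hr

Final: 0.01791 hr


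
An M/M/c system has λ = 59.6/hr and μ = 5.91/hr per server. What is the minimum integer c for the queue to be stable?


Stability requires cμ > λ ⇔ c > λ/μ.
λ/μ = 59.6/5.91 = 10.0846
Minimum integer c = ⌊10.0846⌋ + 1 = 11
Check: 11·5.91 = 65.01 > 59.6, while 10·5.91 = 59.10 ≤ 59.6

Final: 11 servers


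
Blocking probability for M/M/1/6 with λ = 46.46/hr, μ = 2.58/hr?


ρ = λ/μ = 46.46/2.58 = 18.0078
P_K = (1−ρ)ρ^K/(1−ρ^(K+1)) = (-17.0078·34100205.562194)/(1 − 614068042.798277)
= -579967837.236082/-614068041.798277 = 0.944468

Final: 0.944468


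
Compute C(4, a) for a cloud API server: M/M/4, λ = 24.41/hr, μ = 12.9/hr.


a = λ/μ = 1.8922; ρ = a/4 = 0.4731
P₀ = 0.146508 (from M/M/c formula)
C(c,a) = [a^c/(c!(1−ρ))]·P₀ = [12.82072/(24·0.5269)]·0.146508
= 1.01377·0.146508 = 0.148526

Final: 0.148526


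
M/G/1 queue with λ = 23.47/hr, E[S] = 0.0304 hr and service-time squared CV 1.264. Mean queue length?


ρ = λ·E[S] = 23.47·0.0304 = 0.7135
Lq = ρ²(1+C_s²)/(2(1−ρ)) = 0.5091·(1+1.264)/(2·0.2865)
= 0.5091·2.2640/0.5730 = 2.01130

Final: 2.01130


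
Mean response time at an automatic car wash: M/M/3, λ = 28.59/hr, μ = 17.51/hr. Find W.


a = 1.6328; ρ = 0.5443; P₀ = 0.179932
Lq = P₀·a^c·ρ/(c!(1−ρ)²) = 0.34207
Wq = Lq/λ = 0.34207/28.59 = 0.01196 hr
W = Wq + 1/μ = 0.01196 + 0.05711 = 0.06907 hr

Final: 0.06907 hr


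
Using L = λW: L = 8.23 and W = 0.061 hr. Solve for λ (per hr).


λ = L/W = 8.23/0.061 = 134.9180 /hr

Final: 134.9180 /hr


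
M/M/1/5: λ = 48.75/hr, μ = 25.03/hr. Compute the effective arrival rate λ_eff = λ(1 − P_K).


ρ = 1.9477; P_K = (1−ρ)ρ^5/(1−ρ^6) = 0.495644
λ_eff = λ(1 − P_K) = 48.75·(1 − 0.495644) = 48.75·0.504356 = 24.5873 /hr

Final: 24.5873 /hr


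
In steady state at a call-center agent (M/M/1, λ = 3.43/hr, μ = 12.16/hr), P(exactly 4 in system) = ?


ρ = 3.43/12.16 = 0.2821
P_n = (1−ρ)·ρ^n = (1 − 0.2821)·0.2821^4 = 0.7179·0.006331 = 0.004545

Final: 0.004545


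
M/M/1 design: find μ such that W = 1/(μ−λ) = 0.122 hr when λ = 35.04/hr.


W = 1/(μ−λ) ⇒ μ − λ = 1/W = 1/0.122 = 8.1967
μ = λ + 1/W = 35.04 + 8.1967 = 43.2367 per hr

Final: 43.2367 /hr


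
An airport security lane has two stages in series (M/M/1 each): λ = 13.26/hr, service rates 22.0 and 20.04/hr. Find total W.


Each node sees arrival rate λ = 13.26/hr (tandem ⇒ throughput preserved).
W₁ = 1/(μ₁−λ) = 1/(22.0−13.26) = 0.11442 hr
W₂ = 1/(μ₂−λ) = 1/(20.04−13.26) = 0.14749 hr
W_total = W₁ + W₂ = 0.11442 + 0.14749 = 0.26191 hr

Final: 0.26191 hr


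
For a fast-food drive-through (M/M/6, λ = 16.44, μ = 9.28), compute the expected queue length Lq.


a = λ/μ = 1.7716; ρ = a/6 = 0.2953
P₀ = 0.169949
Lq = P₀·a^c·ρ / (c!·(1−ρ)²) = 0.169949·30.91171·0.2953/(720·0.49666)
= 0.004338

Final: 0.004338


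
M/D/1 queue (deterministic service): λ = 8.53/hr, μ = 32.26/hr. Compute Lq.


ρ = 8.53/32.26 = 0.2644
M/D/1: Lq = ρ²/(2(1−ρ)) = 0.06991/(2·0.7356) = 0.04752

Final: 0.04752


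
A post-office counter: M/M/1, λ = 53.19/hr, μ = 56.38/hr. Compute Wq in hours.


ρ = 53.19/56.38 = 0.9434
Wq = ρ/(μ−λ) = 0.9434/(56.38 − 53.19) = 0.9434/3.19 = 0.2957 hr

Final: 0.2957 hr


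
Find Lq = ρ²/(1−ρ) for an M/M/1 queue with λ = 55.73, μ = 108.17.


ρ = 55.73/108.17 = 0.5152
Lq = ρ²/(1−ρ) = 0.2654/0.4848 = 0.5475

Final: 0.5475


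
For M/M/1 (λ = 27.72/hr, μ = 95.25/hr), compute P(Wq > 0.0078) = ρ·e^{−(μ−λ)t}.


ρ = 27.72/95.25 = 0.2910
P(Wq > t) = ρ·e^{−(μ−λ)t} = 0.2910·e^{−0.5267}
= 0.2910·0.590530 = 0.171858

Final: 0.171858


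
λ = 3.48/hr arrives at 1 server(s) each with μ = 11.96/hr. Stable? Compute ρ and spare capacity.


Total capacity cμ = 1·11.96 = 11.96/hr
ρ = λ/(cμ) = 3.48/11.96 = 0.2910
Stable ⇔ ρ < 1: YES
Spare capacity = cμ − λ = 11.96 − 3.48 = 8.48/hr

Final: ρ = 0.2910; stable; margin = 8.48/hr


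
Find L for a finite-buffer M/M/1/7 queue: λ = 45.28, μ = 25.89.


ρ = 45.28/25.89 = 1.7489
L = ρ[1 − (K+1)ρ^K + Kρ^(K+1)] / [(1−ρ)(1−ρ^(K+1))]
Numerator: 1.7489·(1 − 8·50.051901 + 7·87.537662) = 373.133131
Denominator: (-0.7489)·(-86.537662) = 64.811327
L = 373.133131/64.811327 = 5.7572

Final: 5.7572


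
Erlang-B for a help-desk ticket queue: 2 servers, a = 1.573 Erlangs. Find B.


B(c,a) = (a^c/c!) / Σ_{k=0}^{c} a^k/k!
a^2/2! = 1.237165
Σ terms (k=0..2): 1.00000 + 1.57300 + 1.23716 = 3.810164
B = 1.237165/3.810164 = 0.324701

Final: 0.324701


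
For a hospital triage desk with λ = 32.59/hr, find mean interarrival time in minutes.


Mean interarrival time = 1/λ = 1/32.59 hour = 0.03068 hour
In minutes: 0.03068 × 60 = 1.8411 min

Final: 1.8411 min


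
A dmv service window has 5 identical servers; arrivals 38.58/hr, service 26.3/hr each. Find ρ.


ρ = λ/(cμ) = 38.58/(5·26.3) = 38.58/131.50 = 0.2934

Final: 0.2934


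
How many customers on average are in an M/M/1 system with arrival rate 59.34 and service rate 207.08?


ρ = λ/μ = 59.34/207.08 = 0.2866
L = ρ/(1−ρ) = 0.2866/(1 − 0.2866) = 0.2866/0.7134 = 0.4017

Final: 0.4017


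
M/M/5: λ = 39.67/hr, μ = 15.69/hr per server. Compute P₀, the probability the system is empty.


a = λ/μ = 39.67/15.69 = 2.5284; ρ = a/c = 0.5057
Σ_{k=0}^{4} a^k/k! (terms k=0..4) = 1.00000 + 2.52836 + 3.19631 + 2.69381 + 1.70273 = 11.12121
Tail: a^5/(5!(1−ρ)) = 103.32283/(120·0.4943) = 1.74181
P₀ = 1/(11.12121 + 1.74181) = 1/12.86301 = 0.077742

Final: 0.077742


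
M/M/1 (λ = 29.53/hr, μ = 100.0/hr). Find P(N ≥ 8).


ρ = 29.53/100.0 = 0.2953
P(N ≥ n) = ρ^n = 0.2953^8 = 0.00005782

Final: 0.00005782


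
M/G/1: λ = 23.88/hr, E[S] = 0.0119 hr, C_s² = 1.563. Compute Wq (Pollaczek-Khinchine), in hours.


ρ = λ·E[S] = 23.88·0.0119 = 0.2842
E[S²] = E[S]²(1+C_s²) = 0.0119²·(1+1.563) = 0.0003629
Wq = λ·E[S²]/(2(1−ρ)) = 23.88·0.0003629/(2·0.7158) = 0.006054 hr

Final: 0.006054 hr


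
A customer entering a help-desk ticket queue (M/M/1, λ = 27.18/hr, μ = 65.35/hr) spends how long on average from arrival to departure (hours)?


W = 1/(μ−λ) = 1/(65.35 − 27.18) = 1/38.17 = 0.02620 hr

Final: 0.02620 hr


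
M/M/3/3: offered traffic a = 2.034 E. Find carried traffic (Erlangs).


B(3,2.034) = 0.215600 (Erlang-B)
Carried load = a(1 − B) = 2.034·(1 − 0.215600) = 2.034·0.784400 = 1.5955 E

Final: 1.5955 Erlangs


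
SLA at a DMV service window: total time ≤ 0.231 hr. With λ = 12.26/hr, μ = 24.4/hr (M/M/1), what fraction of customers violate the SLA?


W ~ Exponential(μ−λ) for M/M/1.
μ − λ = 24.4 − 12.26 = 12.1400
P(W > t) = e^{−(μ−λ)t} = e^{−2.8043} = 0.060547

Final: 0.060547


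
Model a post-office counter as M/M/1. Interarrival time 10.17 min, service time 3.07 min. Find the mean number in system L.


λ = 60/10.17 = 5.8997 /hr
μ = 60/3.07 = 19.5440 /hr
ρ = λ/μ = 5.8997/19.5440 = 0.3019
L = ρ/(1−ρ) = 0.3019/0.6981 = 0.4324

Final: 0.4324


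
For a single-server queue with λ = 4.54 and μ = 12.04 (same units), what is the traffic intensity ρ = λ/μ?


ρ = λ/μ = 4.54/12.04 = 0.3771

Final: 0.3771


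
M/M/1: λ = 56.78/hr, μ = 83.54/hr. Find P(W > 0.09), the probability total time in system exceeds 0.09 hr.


W ~ Exponential(μ−λ) for M/M/1.
μ − λ = 83.54 − 56.78 = 26.7600
P(W > t) = e^{−(μ−λ)t} = e^{−2.4084} = 0.089959

Final: 0.089959


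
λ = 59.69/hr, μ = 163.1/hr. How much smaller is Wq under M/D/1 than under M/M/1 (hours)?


ρ = 59.69/163.1 = 0.3660
Wq(M/M/1) = ρ/(μ−λ) = 0.3660/103.41 = 0.003539 hr
Wq(M/D/1) = ρ/(2(μ−λ)) = 0.001770 hr
Savings = 0.003539 − 0.001770 = 0.001770 hr

Final: 0.001770 hr


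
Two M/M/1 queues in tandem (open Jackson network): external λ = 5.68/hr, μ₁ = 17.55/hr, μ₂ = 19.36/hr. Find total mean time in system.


Each node sees arrival rate λ = 5.68/hr (tandem ⇒ throughput preserved).
W₁ = 1/(μ₁−λ) = 1/(17.55−5.68) = 0.08425 hr
W₂ = 1/(μ₂−λ) = 1/(19.36−5.68) = 0.07310 hr
W_total = W₁ + W₂ = 0.08425 + 0.07310 = 0.15735 hr

Final: 0.15735 hr


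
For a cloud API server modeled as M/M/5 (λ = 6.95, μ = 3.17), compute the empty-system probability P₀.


a = λ/μ = 6.95/3.17 = 2.1924; ρ = a/c = 0.4385
Σ_{k=0}^{4} a^k/k! (terms k=0..4) = 1.00000 + 2.19243 + 2.40337 + 1.75641 + 0.96270 = 8.31491
Tail: a^5/(5!(1−ρ)) = 50.65563/(120·0.5615) = 0.75177
P₀ = 1/(8.31491 + 0.75177) = 1/9.06668 = 0.110294

Final: 0.110294


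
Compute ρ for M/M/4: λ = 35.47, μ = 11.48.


ρ = λ/(cμ) = 35.47/(4·11.48) = 35.47/45.92 = 0.7724

Final: 0.7724


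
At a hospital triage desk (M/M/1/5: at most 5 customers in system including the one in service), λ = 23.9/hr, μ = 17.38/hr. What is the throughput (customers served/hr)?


ρ = 1.3751; P_K = (1−ρ)ρ^5/(1−ρ^6) = 0.320147
λ_eff = λ(1 − P_K) = 23.9·(1 − 0.320147) = 23.9·0.679853 = 16.2485 /hr

Final: 16.2485 /hr


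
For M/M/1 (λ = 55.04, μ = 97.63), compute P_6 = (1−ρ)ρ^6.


ρ = 55.04/97.63 = 0.5638
P_n = (1−ρ)·ρ^n = (1 − 0.5638)·0.5638^6 = 0.4362·0.032105 = 0.014005

Final: 0.014005


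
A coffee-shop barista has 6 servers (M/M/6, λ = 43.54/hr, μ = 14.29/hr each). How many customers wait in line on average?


a = λ/μ = 3.0469; ρ = a/6 = 0.5078
P₀ = 0.046642
Lq = P₀·a^c·ρ / (c!·(1−ρ)²) = 0.046642·800.08693·0.5078/(720·0.24225)
= 0.10865

Final: 0.10865


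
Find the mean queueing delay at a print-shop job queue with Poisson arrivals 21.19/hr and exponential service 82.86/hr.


ρ = 21.19/82.86 = 0.2557
Wq = ρ/(μ−λ) = 0.2557/(82.86 − 21.19) = 0.2557/61.67 = 0.004147 hr

Final: 0.004147 hr


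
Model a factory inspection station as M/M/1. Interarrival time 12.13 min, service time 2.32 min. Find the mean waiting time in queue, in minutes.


λ = 60/12.13 = 4.9464 /hr
μ = 60/2.32 = 25.8621 /hr
ρ = λ/μ = 4.9464/25.8621 = 0.1913
Wq = ρ/(μ−λ) = 0.1913/(25.8621−4.9464) = 0.009144 hr
In minutes: 0.009144·60 = 0.5487 min

Final: 0.5487 min


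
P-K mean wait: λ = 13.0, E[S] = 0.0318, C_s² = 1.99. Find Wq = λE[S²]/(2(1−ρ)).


ρ = λ·E[S] = 13.0·0.0318 = 0.4134
E[S²] = E[S]²(1+C_s²) = 0.0318²·(1+1.99) = 0.003024
Wq = λ·E[S²]/(2(1−ρ)) = 13.0·0.003024/(2·0.5866) = 0.03350 hr

Final: 0.03350 hr


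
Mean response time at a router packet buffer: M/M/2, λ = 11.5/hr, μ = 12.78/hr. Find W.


a = 0.8998; ρ = 0.4499; P₀ = 0.379385
Lq = P₀·a^c·ρ/(c!(1−ρ)²) = 0.22839
Wq = Lq/λ = 0.22839/11.5 = 0.01986 hr
W = Wq + 1/μ = 0.01986 + 0.07825 = 0.09811 hr

Final: 0.09811 hr


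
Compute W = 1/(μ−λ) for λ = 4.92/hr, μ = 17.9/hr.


W = 1/(μ−λ) = 1/(17.9 − 4.92) = 1/12.98 = 0.07704 hr

Final: 0.07704 hr


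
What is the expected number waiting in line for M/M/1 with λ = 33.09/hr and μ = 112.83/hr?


ρ = 33.09/112.83 = 0.2933
Lq = ρ²/(1−ρ) = 0.08601/0.7067 = 0.1217

Final: 0.1217


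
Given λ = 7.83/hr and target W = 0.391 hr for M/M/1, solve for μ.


W = 1/(μ−λ) ⇒ μ − λ = 1/W = 1/0.391 = 2.5575
μ = λ + 1/W = 7.83 + 2.5575 = 10.3875 per hr

Final: 10.3875 /hr


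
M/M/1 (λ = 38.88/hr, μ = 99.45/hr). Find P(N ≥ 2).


ρ = 38.88/99.45 = 0.3910
P(N ≥ n) = ρ^n = 0.3910^2 = 0.152842

Final: 0.152842


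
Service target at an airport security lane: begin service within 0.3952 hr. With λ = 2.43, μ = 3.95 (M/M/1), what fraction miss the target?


ρ = 2.43/3.95 = 0.6152
P(Wq > t) = ρ·e^{−(μ−λ)t} = 0.6152·e^{−0.6007}
= 0.6152·0.548425 = 0.337386

Final: 0.337386


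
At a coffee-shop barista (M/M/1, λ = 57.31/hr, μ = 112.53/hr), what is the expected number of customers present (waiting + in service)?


ρ = λ/μ = 57.31/112.53 = 0.5093
L = ρ/(1−ρ) = 0.5093/(1 − 0.5093) = 0.5093/0.4907 = 1.0378

Final: 1.0378


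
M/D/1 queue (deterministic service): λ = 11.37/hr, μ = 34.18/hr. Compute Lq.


ρ = 11.37/34.18 = 0.3327
M/D/1: Lq = ρ²/(2(1−ρ)) = 0.1107/(2·0.6673) = 0.08291

Final: 0.08291


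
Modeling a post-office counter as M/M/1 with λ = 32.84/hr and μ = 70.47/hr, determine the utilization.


ρ = λ/μ = 32.84/70.47 = 0.4660

Final: 0.4660


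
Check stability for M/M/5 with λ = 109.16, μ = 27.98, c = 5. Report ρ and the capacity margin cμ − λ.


Total capacity cμ = 5·27.98 = 139.90/hr
ρ = λ/(cμ) = 109.16/139.90 = 0.7803
Stable ⇔ ρ < 1: YES
Spare capacity = cμ − λ = 139.90 − 109.16 = 30.74/hr

Final: ρ = 0.7803; stable; margin = 30.74/hr


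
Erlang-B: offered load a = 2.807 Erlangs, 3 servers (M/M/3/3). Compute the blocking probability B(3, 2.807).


B(c,a) = (a^c/c!) / Σ_{k=0}^{c} a^k/k!
a^3/3! = 3.686175
Σ terms (k=0..3): 1.00000 + 2.80700 + 3.93962 + 3.68618 = 11.432800
B = 3.686175/11.432800 = 0.322421

Final: 0.322421


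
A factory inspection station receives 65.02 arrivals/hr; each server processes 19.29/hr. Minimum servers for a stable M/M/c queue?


Stability requires cμ > λ ⇔ c > λ/μ.
λ/μ = 65.02/19.29 = 3.3707
Minimum integer c = ⌊3.3707⌋ + 1 = 4
Check: 4·19.29 = 77.16 > 65.02, while 3·19.29 = 57.87 ≤ 65.02

Final: 4 servers


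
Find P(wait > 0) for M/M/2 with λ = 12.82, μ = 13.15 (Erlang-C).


a = λ/μ = 0.9749; ρ = a/2 = 0.4875
P₀ = 0.344581 (from M/M/c formula)
C(c,a) = [a^c/(c!(1−ρ))]·P₀ = [0.95044/(2·0.5125)]·0.344581
= 0.92717·0.344581 = 0.319486

Final: 0.319486


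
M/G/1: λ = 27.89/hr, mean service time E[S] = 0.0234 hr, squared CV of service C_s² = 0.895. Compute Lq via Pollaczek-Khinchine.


ρ = λ·E[S] = 27.89·0.0234 = 0.6526
Lq = ρ²(1+C_s²)/(2(1−ρ)) = 0.4259·(1+0.895)/(2·0.3474)
= 0.4259·1.8950/0.6947 = 1.16174

Final: 1.16174


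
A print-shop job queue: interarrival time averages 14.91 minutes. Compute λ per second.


λ = 1/(interarrival time) in consistent units.
1 second = 0.0166667 min, so λ = 0.0166667/14.91 = 0.001118 per second

Final: 0.001118 /sec


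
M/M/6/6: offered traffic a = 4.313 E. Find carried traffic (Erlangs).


B(6,4.313) = 0.140170 (Erlang-B)
Carried load = a(1 − B) = 4.313·(1 − 0.140170) = 4.313·0.859830 = 3.7084 E

Final: 3.7084 Erlangs


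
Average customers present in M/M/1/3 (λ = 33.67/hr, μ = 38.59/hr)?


ρ = 33.67/38.59 = 0.8725
L = ρ[1 − (K+1)ρ^K + Kρ^(K+1)] / [(1−ρ)(1−ρ^(K+1))]
Numerator: 0.8725·(1 − 4·0.664209 + 3·0.579527) = 0.071320
Denominator: (0.1275)·(0.420473) = 0.053608
L = 0.071320/0.053608 = 1.3304

Final: 1.3304


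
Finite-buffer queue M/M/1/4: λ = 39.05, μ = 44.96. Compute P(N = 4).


ρ = λ/μ = 39.05/44.96 = 0.8685
P_K = (1−ρ)ρ^K/(1−ρ^(K+1)) = (0.1315·0.569087)/(1 − 0.494281)
= 0.074807/0.505719 = 0.147921

Final: 0.147921


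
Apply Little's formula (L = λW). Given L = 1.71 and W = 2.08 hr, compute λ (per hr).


λ = L/W = 1.71/2.08 = 0.8221 /hr

Final: 0.8221 /hr


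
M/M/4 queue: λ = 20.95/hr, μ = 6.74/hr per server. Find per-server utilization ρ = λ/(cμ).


ρ = λ/(cμ) = 20.95/(4·6.74) = 20.95/26.96 = 0.7771

Final: 0.7771


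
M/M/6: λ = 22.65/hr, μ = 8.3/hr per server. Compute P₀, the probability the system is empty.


a = λ/μ = 22.65/8.3 = 2.7289; ρ = a/c = 0.4548
Σ_{k=0}^{5} a^k/k! (terms k=0..5) = 1.00000 + 2.72892 + 3.72349 + 3.38703 + 2.31073 + 1.26116 = 14.41132
Tail: a^6/(6!(1−ρ)) = 412.99109/(720·0.5452) = 1.05213
P₀ = 1/(14.41132 + 1.05213) = 1/15.46345 = 0.064669

Final: 0.064669


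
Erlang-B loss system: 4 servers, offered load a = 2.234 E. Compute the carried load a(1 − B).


B(4,2.234) = 0.120321 (Erlang-B)
Carried load = a(1 − B) = 2.234·(1 − 0.120321) = 2.234·0.879679 = 1.9652 E

Final: 1.9652 Erlangs


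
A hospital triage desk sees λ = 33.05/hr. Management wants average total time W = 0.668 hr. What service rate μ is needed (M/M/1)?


W = 1/(μ−λ) ⇒ μ − λ = 1/W = 1/0.668 = 1.4970
μ = λ + 1/W = 33.05 + 1.4970 = 34.5470 per hr

Final: 34.5470 /hr


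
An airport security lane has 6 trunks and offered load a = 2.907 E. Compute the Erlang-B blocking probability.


B(c,a) = (a^c/c!) / Σ_{k=0}^{c} a^k/k!
a^6/6! = 0.838181
Σ terms (k=0..6): 1.00000 + 2.90700 + 4.22532 + 4.09434 + 2.97556 + 1.72999 + 0.83818 = 17.770397
B = 0.838181/17.770397 = 0.047167

Final: 0.047167


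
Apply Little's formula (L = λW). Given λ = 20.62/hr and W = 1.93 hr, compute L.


L = λW = 20.62·1.93 = 39.7966

Final: 39.7966


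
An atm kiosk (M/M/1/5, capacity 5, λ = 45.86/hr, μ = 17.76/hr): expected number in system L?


ρ = 45.86/17.76 = 2.5822
L = ρ[1 − (K+1)ρ^K + Kρ^(K+1)] / [(1−ρ)(1−ρ^(K+1))]
Numerator: 2.5822·(1 − 6·114.803584 + 5·296.446641) = 2051.335626
Denominator: (-1.5822)·(-295.446641) = 467.457805
L = 2051.335626/467.457805 = 4.3883

Final: 4.3883


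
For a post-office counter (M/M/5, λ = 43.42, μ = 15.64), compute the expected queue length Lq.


a = λ/μ = 2.7762; ρ = a/5 = 0.5552
P₀ = 0.059661
Lq = P₀·a^c·ρ / (c!·(1−ρ)²) = 0.059661·164.91697·0.5552/(120·0.19781)
= 0.23015

Final: 0.23015


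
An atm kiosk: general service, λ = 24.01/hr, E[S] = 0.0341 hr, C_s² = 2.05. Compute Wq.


ρ = λ·E[S] = 24.01·0.0341 = 0.8187
E[S²] = E[S]²(1+C_s²) = 0.0341²·(1+2.05) = 0.003547
Wq = λ·E[S²]/(2(1−ρ)) = 24.01·0.003547/(2·0.1813) = 0.23489 hr

Final: 0.23489 hr


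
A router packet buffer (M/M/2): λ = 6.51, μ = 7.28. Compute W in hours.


a = 0.8942; ρ = 0.4471; P₀ = 0.382060
Lq = P₀·a^c·ρ/(c!(1−ρ)²) = 0.22343
Wq = Lq/λ = 0.22343/6.51 = 0.03432 hr
W = Wq + 1/μ = 0.03432 + 0.13736 = 0.17168 hr

Final: 0.17168 hr


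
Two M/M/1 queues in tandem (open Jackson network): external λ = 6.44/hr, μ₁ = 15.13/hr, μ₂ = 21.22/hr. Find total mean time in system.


Each node sees arrival rate λ = 6.44/hr (tandem ⇒ throughput preserved).
W₁ = 1/(μ₁−λ) = 1/(15.13−6.44) = 0.11507 hr
W₂ = 1/(μ₂−λ) = 1/(21.22−6.44) = 0.06766 hr
W_total = W₁ + W₂ = 0.11507 + 0.06766 = 0.18273 hr

Final: 0.18273 hr


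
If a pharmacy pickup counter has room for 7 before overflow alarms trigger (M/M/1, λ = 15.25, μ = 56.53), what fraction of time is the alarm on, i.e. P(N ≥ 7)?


ρ = 15.25/56.53 = 0.2698
P(N ≥ n) = ρ^n = 0.2698^7 = 0.0001040

Final: 0.0001040


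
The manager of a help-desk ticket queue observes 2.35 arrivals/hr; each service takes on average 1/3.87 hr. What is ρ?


ρ = λ/μ = 2.35/3.87 = 0.6072

Final: 0.6072


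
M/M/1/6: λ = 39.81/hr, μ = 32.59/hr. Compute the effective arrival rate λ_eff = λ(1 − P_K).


ρ = 1.2215; P_K = (1−ρ)ρ^6/(1−ρ^7) = 0.240661
λ_eff = λ(1 − P_K) = 39.81·(1 − 0.240661) = 39.81·0.759339 = 30.2293 /hr

Final: 30.2293 /hr


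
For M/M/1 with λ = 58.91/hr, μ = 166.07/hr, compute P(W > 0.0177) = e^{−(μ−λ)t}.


W ~ Exponential(μ−λ) for M/M/1.
μ − λ = 166.07 − 58.91 = 107.1600
P(W > t) = e^{−(μ−λ)t} = e^{−1.8967} = 0.150058

Final: 0.150058


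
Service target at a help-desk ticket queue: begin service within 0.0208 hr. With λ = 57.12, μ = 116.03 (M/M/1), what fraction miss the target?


ρ = 57.12/116.03 = 0.4923
P(Wq > t) = ρ·e^{−(μ−λ)t} = 0.4923·e^{−1.2253}
= 0.4923·0.293661 = 0.144566

Final: 0.144566


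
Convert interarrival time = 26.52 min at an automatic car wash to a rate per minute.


λ = 1/(interarrival time) in consistent units.
1 minute = 1 min, so λ = 1/26.52 = 0.03771 per minute

Final: 0.03771 /min


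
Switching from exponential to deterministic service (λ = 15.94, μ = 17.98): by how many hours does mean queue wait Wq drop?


ρ = 15.94/17.98 = 0.8865
Wq(M/M/1) = ρ/(μ−λ) = 0.8865/2.04 = 0.43458 hr
Wq(M/D/1) = ρ/(2(μ−λ)) = 0.21729 hr
Savings = 0.43458 − 0.21729 = 0.21729 hr

Final: 0.21729 hr


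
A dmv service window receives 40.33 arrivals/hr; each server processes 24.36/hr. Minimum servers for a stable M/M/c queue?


Stability requires cμ > λ ⇔ c > λ/μ.
λ/μ = 40.33/24.36 = 1.6556
Minimum integer c = ⌊1.6556⌋ + 1 = 2
Check: 2·24.36 = 48.72 > 40.33, while 1·24.36 = 24.36 ≤ 40.33

Final: 2 servers


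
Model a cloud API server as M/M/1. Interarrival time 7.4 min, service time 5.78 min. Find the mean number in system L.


λ = 60/7.4 = 8.1081 /hr
μ = 60/5.78 = 10.3806 /hr
ρ = λ/μ = 8.1081/10.3806 = 0.7811
L = ρ/(1−ρ) = 0.7811/0.2189 = 3.5679

Final: 3.5679


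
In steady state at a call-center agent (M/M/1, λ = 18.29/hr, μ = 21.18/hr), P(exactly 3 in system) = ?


ρ = 18.29/21.18 = 0.8636
P_n = (1−ρ)·ρ^n = (1 − 0.8636)·0.8636^3 = 0.1364·0.643966 = 0.087869

Final: 0.087869


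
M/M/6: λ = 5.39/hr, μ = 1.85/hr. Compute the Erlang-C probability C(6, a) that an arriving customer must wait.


a = λ/μ = 2.9135; ρ = a/6 = 0.4856
P₀ = 0.053525 (from M/M/c formula)
C(c,a) = [a^c/(c!(1−ρ))]·P₀ = [611.64893/(720·0.5144)]·0.053525
= 1.65142·0.053525 = 0.088392

Final: 0.088392


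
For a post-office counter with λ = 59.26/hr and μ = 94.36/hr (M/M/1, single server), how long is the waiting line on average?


ρ = 59.26/94.36 = 0.6280
Lq = ρ²/(1−ρ) = 0.3944/0.3720 = 1.0603

Final: 1.0603


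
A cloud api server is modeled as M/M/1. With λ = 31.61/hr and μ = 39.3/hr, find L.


ρ = λ/μ = 31.61/39.3 = 0.8043
L = ρ/(1−ρ) = 0.8043/(1 − 0.8043) = 0.8043/0.1957 = 4.1105

Final: 4.1105


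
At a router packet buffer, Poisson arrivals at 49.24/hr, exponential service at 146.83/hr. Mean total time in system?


W = 1/(μ−λ) = 1/(146.83 − 49.24) = 1/97.59 = 0.01025 hr

Final: 0.01025 hr


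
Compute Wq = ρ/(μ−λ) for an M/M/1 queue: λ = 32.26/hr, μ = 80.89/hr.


ρ = 32.26/80.89 = 0.3988
Wq = ρ/(μ−λ) = 0.3988/(80.89 − 32.26) = 0.3988/48.63 = 0.008201 hr

Final: 0.008201 hr


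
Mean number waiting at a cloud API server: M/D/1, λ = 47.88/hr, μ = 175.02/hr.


ρ = 47.88/175.02 = 0.2736
M/D/1: Lq = ρ²/(2(1−ρ)) = 0.07484/(2·0.7264) = 0.05151

Final: 0.05151


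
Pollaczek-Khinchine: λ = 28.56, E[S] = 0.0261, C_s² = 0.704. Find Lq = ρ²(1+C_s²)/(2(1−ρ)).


ρ = λ·E[S] = 28.56·0.0261 = 0.7454
Lq = ρ²(1+C_s²)/(2(1−ρ)) = 0.5556·(1+0.704)/(2·0.2546)
= 0.5556·1.7040/0.5092 = 1.85954

Final: 1.85954


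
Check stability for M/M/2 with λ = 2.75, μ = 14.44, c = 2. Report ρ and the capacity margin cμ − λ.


Total capacity cμ = 2·14.44 = 28.88/hr
ρ = λ/(cμ) = 2.75/28.88 = 0.09522
Stable ⇔ ρ < 1: YES
Spare capacity = cμ − λ = 28.88 − 2.75 = 26.13/hr

Final: ρ = 0.09522; stable; margin = 26.13/hr


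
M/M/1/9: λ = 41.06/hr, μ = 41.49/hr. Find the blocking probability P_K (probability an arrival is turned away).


ρ = λ/μ = 41.06/41.49 = 0.9896
P_K = (1−ρ)ρ^K/(1−ρ^(K+1)) = (0.01036·0.910499)/(1 − 0.901063)
= 0.009436/0.098937 = 0.095377

Final: 0.095377


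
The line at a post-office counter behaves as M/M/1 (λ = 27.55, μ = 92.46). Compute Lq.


ρ = 27.55/92.46 = 0.2980
Lq = ρ²/(1−ρ) = 0.08878/0.7020 = 0.1265

Final: 0.1265


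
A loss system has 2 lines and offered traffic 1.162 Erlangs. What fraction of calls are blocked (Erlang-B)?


B(c,a) = (a^c/c!) / Σ_{k=0}^{c} a^k/k!
a^2/2! = 0.675122
Σ terms (k=0..2): 1.00000 + 1.16200 + 0.67512 = 2.837122
B = 0.675122/2.837122 = 0.237960

Final: 0.237960


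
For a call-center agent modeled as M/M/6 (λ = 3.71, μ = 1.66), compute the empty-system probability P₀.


a = λ/μ = 3.71/1.66 = 2.2349; ρ = a/c = 0.3725
Σ_{k=0}^{5} a^k/k! (terms k=0..5) = 1.00000 + 2.23494 + 2.49748 + 1.86057 + 1.03957 + 0.46467 = 9.09723
Tail: a^6/(6!(1−ρ)) = 124.62206/(720·0.6275) = 0.27583
P₀ = 1/(9.09723 + 0.27583) = 1/9.37306 = 0.106689

Final: 0.106689


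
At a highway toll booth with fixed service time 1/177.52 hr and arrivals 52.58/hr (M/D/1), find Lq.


ρ = 52.58/177.52 = 0.2962
M/D/1: Lq = ρ²/(2(1−ρ)) = 0.08773/(2·0.7038) = 0.06233

Final: 0.06233


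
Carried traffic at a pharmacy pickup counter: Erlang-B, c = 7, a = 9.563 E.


B(7,9.563) = 0.389014 (Erlang-B)
Carried load = a(1 − B) = 9.563·(1 − 0.389014) = 9.563·0.610986 = 5.8429 E

Final: 5.8429 Erlangs


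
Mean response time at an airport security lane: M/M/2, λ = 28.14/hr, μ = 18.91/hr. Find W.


a = 1.4881; ρ = 0.7441; P₀ = 0.146756
Lq = P₀·a^c·ρ/(c!(1−ρ)²) = 1.84555
Wq = Lq/λ = 1.84555/28.14 = 0.06558 hr
W = Wq + 1/μ = 0.06558 + 0.05288 = 0.11847 hr

Final: 0.11847 hr


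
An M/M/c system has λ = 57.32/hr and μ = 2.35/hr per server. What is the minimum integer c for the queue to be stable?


Stability requires cμ > λ ⇔ c > λ/μ.
λ/μ = 57.32/2.35 = 24.3915
Minimum integer c = ⌊24.3915⌋ + 1 = 25
Check: 25·2.35 = 58.75 > 57.32, while 24·2.35 = 56.40 ≤ 57.32

Final: 25 servers


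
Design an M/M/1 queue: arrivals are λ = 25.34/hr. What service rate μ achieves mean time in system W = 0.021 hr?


W = 1/(μ−λ) ⇒ μ − λ = 1/W = 1/0.021 = 47.6190
μ = λ + 1/W = 25.34 + 47.6190 = 72.9590 per hr

Final: 72.9590 /hr


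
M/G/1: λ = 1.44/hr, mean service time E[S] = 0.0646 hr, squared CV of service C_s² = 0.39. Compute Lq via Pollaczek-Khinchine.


ρ = λ·E[S] = 1.44·0.0646 = 0.09302
Lq = ρ²(1+C_s²)/(2(1−ρ)) = 0.008653·(1+0.39)/(2·0.9070)
= 0.008653·1.3900/1.8140 = 0.006631

Final: 0.006631


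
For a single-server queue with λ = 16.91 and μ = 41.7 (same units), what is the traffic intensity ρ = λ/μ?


ρ = λ/μ = 16.91/41.7 = 0.4055

Final: 0.4055


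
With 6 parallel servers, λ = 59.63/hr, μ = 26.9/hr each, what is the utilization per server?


ρ = λ/(cμ) = 59.63/(6·26.9) = 59.63/161.40 = 0.3695

Final: 0.3695


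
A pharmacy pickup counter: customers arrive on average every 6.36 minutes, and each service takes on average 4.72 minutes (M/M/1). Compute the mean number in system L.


λ = 60/6.36 = 9.4340 /hr
μ = 60/4.72 = 12.7119 /hr
ρ = λ/μ = 9.4340/12.7119 = 0.7421
L = ρ/(1−ρ) = 0.7421/0.2579 = 2.8780

Final: 2.8780


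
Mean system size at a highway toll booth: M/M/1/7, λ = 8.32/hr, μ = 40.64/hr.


ρ = 8.32/40.64 = 0.2047
L = ρ[1 − (K+1)ρ^K + Kρ^(K+1)] / [(1−ρ)(1−ρ^(K+1))]
Numerator: 0.2047·(1 − 8·0.00001507 + 7·0.000003086) = 0.204704
Denominator: (0.7953)·(0.999997) = 0.795273
L = 0.204704/0.795273 = 0.2574

Final: 0.2574


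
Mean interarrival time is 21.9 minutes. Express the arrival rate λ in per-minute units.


λ = 1/(interarrival time) in consistent units.
1 minute = 1 min, so λ = 1/21.9 = 0.04566 per minute

Final: 0.04566 /min


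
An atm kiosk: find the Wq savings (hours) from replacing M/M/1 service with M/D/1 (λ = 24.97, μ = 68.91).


ρ = 24.97/68.91 = 0.3624
Wq(M/M/1) = ρ/(μ−λ) = 0.3624/43.94 = 0.008247 hr
Wq(M/D/1) = ρ/(2(μ−λ)) = 0.004123 hr
Savings = 0.008247 − 0.004123 = 0.004123 hr

Final: 0.004123 hr


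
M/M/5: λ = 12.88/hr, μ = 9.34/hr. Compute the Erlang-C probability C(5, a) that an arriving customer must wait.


a = λ/μ = 1.3790; ρ = a/5 = 0.2758
P₀ = 0.251572 (from M/M/c formula)
C(c,a) = [a^c/(c!(1−ρ))]·P₀ = [4.98706/(120·0.7242)]·0.251572
= 0.05739·0.251572 = 0.014437

Final: 0.014437


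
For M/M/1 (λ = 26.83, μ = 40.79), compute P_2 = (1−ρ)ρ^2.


ρ = 26.83/40.79 = 0.6578
P_n = (1−ρ)·ρ^n = (1 − 0.6578)·0.6578^2 = 0.3422·0.432647 = 0.148070

Final: 0.148070


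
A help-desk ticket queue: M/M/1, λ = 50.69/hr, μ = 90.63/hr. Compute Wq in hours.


ρ = 50.69/90.63 = 0.5593
Wq = ρ/(μ−λ) = 0.5593/(90.63 − 50.69) = 0.5593/39.94 = 0.01400 hr

Final: 0.01400 hr


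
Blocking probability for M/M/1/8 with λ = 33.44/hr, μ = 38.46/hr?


ρ = λ/μ = 33.44/38.46 = 0.8695
P_K = (1−ρ)ρ^K/(1−ρ^(K+1)) = (0.1305·0.326630)/(1 − 0.283996)
= 0.042633/0.716004 = 0.059544

Final: 0.059544


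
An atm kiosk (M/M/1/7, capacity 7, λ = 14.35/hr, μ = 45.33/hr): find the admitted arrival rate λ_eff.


ρ = 0.3166; P_K = (1−ρ)ρ^7/(1−ρ^8) = 0.0002178
λ_eff = λ(1 − P_K) = 14.35·(1 − 0.0002178) = 14.35·0.999782 = 14.3469 /hr

Final: 14.3469 /hr


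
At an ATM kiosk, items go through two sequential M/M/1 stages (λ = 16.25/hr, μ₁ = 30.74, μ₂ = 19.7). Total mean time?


Each node sees arrival rate λ = 16.25/hr (tandem ⇒ throughput preserved).
W₁ = 1/(μ₁−λ) = 1/(30.74−16.25) = 0.06901 hr
W₂ = 1/(μ₂−λ) = 1/(19.7−16.25) = 0.28986 hr
W_total = W₁ + W₂ = 0.06901 + 0.28986 = 0.35887 hr

Final: 0.35887 hr


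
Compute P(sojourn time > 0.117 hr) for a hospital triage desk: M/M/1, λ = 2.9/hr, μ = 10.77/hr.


W ~ Exponential(μ−λ) for M/M/1.
μ − λ = 10.77 − 2.9 = 7.8700
P(W > t) = e^{−(μ−λ)t} = e^{−0.9208} = 0.398204

Final: 0.398204


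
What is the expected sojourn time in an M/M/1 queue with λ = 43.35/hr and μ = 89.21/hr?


W = 1/(μ−λ) = 1/(89.21 − 43.35) = 1/45.86 = 0.02181 hr

Final: 0.02181 hr


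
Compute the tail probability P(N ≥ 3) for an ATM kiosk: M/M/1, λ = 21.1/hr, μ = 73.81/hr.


ρ = 21.1/73.81 = 0.2859
P(N ≥ n) = ρ^n = 0.2859^3 = 0.023362

Final: 0.023362


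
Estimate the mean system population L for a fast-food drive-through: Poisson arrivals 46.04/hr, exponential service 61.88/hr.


ρ = λ/μ = 46.04/61.88 = 0.7440
L = ρ/(1−ρ) = 0.7440/(1 − 0.7440) = 0.7440/0.2560 = 2.9066

Final: 2.9066


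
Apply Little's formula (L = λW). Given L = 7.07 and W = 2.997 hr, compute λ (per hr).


λ = L/W = 7.07/2.997 = 2.3590 /hr

Final: 2.3590 /hr


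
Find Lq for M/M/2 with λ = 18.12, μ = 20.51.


a = λ/μ = 0.8835; ρ = a/2 = 0.4417
P₀ = 0.387217
Lq = P₀·a^c·ρ / (c!·(1−ρ)²) = 0.387217·0.78052·0.4417/(2·0.31166)
= 0.21419

Final: 0.21419


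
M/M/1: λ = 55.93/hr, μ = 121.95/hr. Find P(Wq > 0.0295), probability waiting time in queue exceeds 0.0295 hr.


ρ = 55.93/121.95 = 0.4586
P(Wq > t) = ρ·e^{−(μ−λ)t} = 0.4586·e^{−1.9476}
= 0.4586·0.142617 = 0.065409

Final: 0.065409


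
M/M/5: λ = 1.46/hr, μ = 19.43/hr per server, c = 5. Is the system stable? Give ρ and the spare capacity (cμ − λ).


Total capacity cμ = 5·19.43 = 97.15/hr
ρ = λ/(cμ) = 1.46/97.15 = 0.01503
Stable ⇔ ρ < 1: YES
Spare capacity = cμ − λ = 97.15 − 1.46 = 95.69/hr

Final: ρ = 0.01503; stable; margin = 95.69/hr


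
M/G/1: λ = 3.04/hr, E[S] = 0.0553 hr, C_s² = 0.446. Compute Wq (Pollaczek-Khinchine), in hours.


ρ = λ·E[S] = 3.04·0.0553 = 0.1681
E[S²] = E[S]²(1+C_s²) = 0.0553²·(1+0.446) = 0.004422
Wq = λ·E[S²]/(2(1−ρ)) = 3.04·0.004422/(2·0.8319) = 0.008080 hr

Final: 0.008080 hr


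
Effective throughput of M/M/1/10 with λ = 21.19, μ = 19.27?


ρ = 1.0996; P_K = (1−ρ)ρ^10/(1−ρ^11) = 0.139779
λ_eff = λ(1 − P_K) = 21.19·(1 − 0.139779) = 21.19·0.860221 = 18.2281 /hr

Final: 18.2281 /hr


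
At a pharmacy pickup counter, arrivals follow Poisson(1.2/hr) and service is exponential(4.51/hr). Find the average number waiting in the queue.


ρ = 1.2/4.51 = 0.2661
Lq = ρ²/(1−ρ) = 0.07080/0.7339 = 0.09646

Final: 0.09646


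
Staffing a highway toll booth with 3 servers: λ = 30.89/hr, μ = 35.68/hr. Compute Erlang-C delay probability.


a = λ/μ = 0.8658; ρ = a/3 = 0.2886
P₀ = 0.417967 (from M/M/c formula)
C(c,a) = [a^c/(c!(1−ρ))]·P₀ = [0.64890/(6·0.7114)]·0.417967
= 0.15202·0.417967 = 0.063540

Final: 0.063540


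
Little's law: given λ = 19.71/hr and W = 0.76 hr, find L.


L = λW = 19.71·0.76 = 14.9796

Final: 14.9796


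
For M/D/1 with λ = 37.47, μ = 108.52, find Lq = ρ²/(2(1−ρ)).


ρ = 37.47/108.52 = 0.3453
M/D/1: Lq = ρ²/(2(1−ρ)) = 0.1192/(2·0.6547) = 0.09105

Final: 0.09105


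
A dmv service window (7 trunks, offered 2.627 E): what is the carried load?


B(7,2.627) = 0.012456 (Erlang-B)
Carried load = a(1 − B) = 2.627·(1 − 0.012456) = 2.627·0.987544 = 2.5943 E

Final: 2.5943 Erlangs


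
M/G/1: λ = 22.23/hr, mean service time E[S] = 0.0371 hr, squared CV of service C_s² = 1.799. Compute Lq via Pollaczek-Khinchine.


ρ = λ·E[S] = 22.23·0.0371 = 0.8247
Lq = ρ²(1+C_s²)/(2(1−ρ)) = 0.6802·(1+1.799)/(2·0.1753)
= 0.6802·2.7990/0.3505 = 5.43125

Final: 5.43125
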